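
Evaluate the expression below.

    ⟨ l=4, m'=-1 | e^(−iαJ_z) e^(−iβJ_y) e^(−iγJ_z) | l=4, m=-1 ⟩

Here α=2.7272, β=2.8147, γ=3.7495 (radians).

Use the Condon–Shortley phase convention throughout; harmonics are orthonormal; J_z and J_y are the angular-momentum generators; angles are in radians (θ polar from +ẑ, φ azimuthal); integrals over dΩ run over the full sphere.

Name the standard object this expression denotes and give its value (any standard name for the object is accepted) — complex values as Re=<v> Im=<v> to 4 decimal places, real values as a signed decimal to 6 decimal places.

This is a Wigner D-matrix element — the rotation-matrix element ⟨l m'| R(α,β,γ) |l m⟩ in the angular-momentum basis.
First d^4_{-1,-1}(β=2.8147), then the phase factors e^{-i(-1)α} and e^{-i(-1)γ}:
Half-angle: c=0.162720, s=0.986672. N=√(6·120·6·120)=720.000000
k∈{0,1,2,3} keeps every argument non-negative
  k=0: (−1)^0·720.0000/(720)·0.1627^8·0.9867^0 = +0.000000
  k=1: (−1)^1·720.0000/(48)·0.1627^6·0.9867^2 = -0.000271
  k=2: (−1)^2·720.0000/(24)·0.1627^4·0.9867^4 = +0.019933
  k=3: (−1)^3·720.0000/(72)·0.1627^2·0.9867^6 = -0.244297
d^4_{-1,-1}(2.8147) = +0.000000 -0.000271 +0.019933 -0.244297 = -0.224634
D = (-0.915361+0.402634i)·(-0.224634)·(-0.820845-0.571151i) = -0.220441-0.043199i

Wigner D-matrix element, Re=-0.2204 Im=-0.0432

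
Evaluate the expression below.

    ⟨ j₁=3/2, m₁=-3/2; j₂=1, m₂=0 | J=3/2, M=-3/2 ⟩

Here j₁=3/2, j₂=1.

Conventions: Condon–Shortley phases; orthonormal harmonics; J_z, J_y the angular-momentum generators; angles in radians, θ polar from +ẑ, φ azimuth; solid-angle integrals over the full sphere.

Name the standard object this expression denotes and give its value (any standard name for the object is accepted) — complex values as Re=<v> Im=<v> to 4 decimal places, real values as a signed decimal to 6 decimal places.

Clebsch–Gordan coefficient, −√(3/5) ≈ -0.774597

This is a Clebsch–Gordan (vector-coupling) coefficient.
√[4·1!2!1!/5! · 0!3!1!1!0!3!] = √(12/5)
  +(−1)^1/∏(1,0,2,0,0,1)! = -1/2  (running -1/2)
⟨..|..⟩ = √(12/5)·(-1/2) = -0.774597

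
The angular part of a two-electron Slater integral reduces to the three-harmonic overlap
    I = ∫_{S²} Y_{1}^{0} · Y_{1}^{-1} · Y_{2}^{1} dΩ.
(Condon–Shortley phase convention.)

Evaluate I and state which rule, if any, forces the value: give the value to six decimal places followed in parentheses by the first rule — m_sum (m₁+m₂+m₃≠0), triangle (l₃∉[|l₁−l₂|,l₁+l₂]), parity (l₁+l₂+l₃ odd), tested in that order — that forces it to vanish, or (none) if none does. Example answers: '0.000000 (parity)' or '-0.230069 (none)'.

-0.218510 (none)

m-sum 0 ✓  L=4 even ✓  0≤2≤2 ✓
Π(2lᵢ+1) = 3×3×5 = 45
triangle coeff Δ(1,1,2) = 1/30
Σ_t [0,0]: t=0:+1/1 = 1/1
(3j)²=2/15 [(1 1 2; 0 0 0)], sign=+1
Σ_t [0,0]: t=0:+1/2 = 1/2
(3j)²=1/10 [(1 1 2; 0 -1 1)], sign=-1
⇒ 4πI² = 3/5
I = (-1)√(3/5/(4π)) = -0.21850969
No selection rule forces the value: the integral is nonzero (none).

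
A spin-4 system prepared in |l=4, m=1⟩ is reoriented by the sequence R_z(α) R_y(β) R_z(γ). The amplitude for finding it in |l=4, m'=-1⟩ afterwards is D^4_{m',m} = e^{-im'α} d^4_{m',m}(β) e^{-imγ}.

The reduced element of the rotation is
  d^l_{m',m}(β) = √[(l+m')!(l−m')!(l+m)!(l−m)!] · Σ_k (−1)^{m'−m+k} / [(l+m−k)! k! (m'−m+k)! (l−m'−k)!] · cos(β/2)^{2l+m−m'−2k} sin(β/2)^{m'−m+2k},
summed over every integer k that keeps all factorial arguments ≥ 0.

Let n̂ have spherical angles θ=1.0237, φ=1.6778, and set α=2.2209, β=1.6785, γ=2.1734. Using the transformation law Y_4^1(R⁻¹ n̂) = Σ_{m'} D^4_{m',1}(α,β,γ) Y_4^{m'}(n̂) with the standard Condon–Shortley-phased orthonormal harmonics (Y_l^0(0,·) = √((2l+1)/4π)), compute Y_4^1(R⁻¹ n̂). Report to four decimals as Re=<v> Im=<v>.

Need the full column D^4_{m',1} for m'=−4..4 at α=2.2209, β=1.6785, γ=2.1734.
cos(β/2)=0.668021, sin(β/2)=0.744142
d^4_{-4,1}: single k=5 term ⇒ +0.509031;  D = +0.463324+0.210818i
d^4_{-3,1}: k∈[4..5] ⇒ +0.807800 -0.601432 = +0.206368;  D = -0.045657-0.201254i
d^4_{-2,1}: k∈[3..5] ⇒ +0.775236 -1.442968 +0.358112 = -0.309621;  D = +0.198895-0.237288i
d^4_{-1,1}: k∈[2..5] ⇒ +0.492100 -1.831918 +1.136600 -0.094026 = -0.297244;  D = -0.296909-0.014114i
d^4_{0,1}: k∈[1..4] ⇒ +0.197562 -1.470907 +1.825227 -0.377483 = +0.174398;  D = -0.098847-0.143680i
d^4_{1,1}: k∈[0..3] ⇒ +0.039657 -0.738150 +1.831918 -0.757733 = +0.375692;  D = -0.117498+0.356846i
d^4_{2,1}: k∈[0..2] ⇒ -0.187423 +1.162854 -0.961979 = +0.013452;  D = +0.012717-0.004385i
d^4_{3,1}: k∈[0..1] ⇒ +0.390592 -0.807800 = -0.417208;  D = +0.346982+0.231660i
d^4_{4,1}: single k=0 term ⇒ -0.410216;  D = -0.025182-0.409443i
Y_4^{m'}(θ=1.0237,φ=1.6778) and Σ D·Y over m':
  (+0.4633+0.2108i)·(+0.2142-0.0977i)  (-0.0457-0.2013i)·(+0.1280+0.3849i)  (+0.1989-0.2373i)·(-0.2132+0.0463i)  (-0.2969-0.0141i)·(+0.0248+0.2311i)  (-0.0988-0.1437i)·(-0.2703+0.0000i)  (-0.1175+0.3568i)·(-0.0248+0.2311i)  (+0.0127-0.0044i)·(-0.2132-0.0463i)  (+0.3470+0.2317i)·(-0.1280+0.3849i)  (-0.0252-0.4094i)·(+0.2142+0.0977i)
Y_4^1(R⁻¹ n̂) = +0.001248-0.035669i

Re=0.0012 Im=-0.0357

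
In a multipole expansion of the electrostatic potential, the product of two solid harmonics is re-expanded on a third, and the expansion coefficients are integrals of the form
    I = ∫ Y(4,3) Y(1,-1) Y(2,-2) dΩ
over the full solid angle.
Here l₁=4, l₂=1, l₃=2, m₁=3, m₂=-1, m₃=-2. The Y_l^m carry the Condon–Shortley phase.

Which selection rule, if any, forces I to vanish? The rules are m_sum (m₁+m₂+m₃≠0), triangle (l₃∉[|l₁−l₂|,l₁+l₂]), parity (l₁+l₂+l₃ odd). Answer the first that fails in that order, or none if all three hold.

triangle

m₁+m₂+m₃ = 3 − 1 − 2 = 0  ✓
triangle: need |l₁−l₂| ≤ l₃ ≤ l₁+l₂ = [3,5]; l₃=2 is outside  ✗
parity: l₁+l₂+l₃ = 7 is odd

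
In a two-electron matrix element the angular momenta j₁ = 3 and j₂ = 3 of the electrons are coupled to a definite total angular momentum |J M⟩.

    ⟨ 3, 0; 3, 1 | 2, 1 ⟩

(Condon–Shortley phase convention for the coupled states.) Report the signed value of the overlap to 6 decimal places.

+0.154303

√[5·4!2!2!/9! · 3!3!4!2!3!1!] = √(96/7)
  +(−1)^2/∏(2,2,1,2,1,0)! = 1/8  (running 1/8)
  +(−1)^3/∏(3,1,0,1,2,1)! = -1/12  (running 1/24)
⟨..|..⟩ = √(96/7)·(1/24) = +0.154303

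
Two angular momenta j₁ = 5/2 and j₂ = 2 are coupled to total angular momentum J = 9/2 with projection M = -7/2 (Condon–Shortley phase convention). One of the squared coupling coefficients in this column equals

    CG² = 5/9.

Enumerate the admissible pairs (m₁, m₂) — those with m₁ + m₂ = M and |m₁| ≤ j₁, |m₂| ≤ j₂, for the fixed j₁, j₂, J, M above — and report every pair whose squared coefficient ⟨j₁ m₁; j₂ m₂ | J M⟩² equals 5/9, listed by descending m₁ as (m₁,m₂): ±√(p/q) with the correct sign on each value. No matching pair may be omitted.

(-3/2,-2): +√(5/9)

Admissible pairs with m₁+m₂ = M = -7/2: (-5/2,-1), (-3/2,-2)
  (m₁,m₂)=(-3/2,-2): CG² = 5/9, CG = +√(5/9)   ← matches the target
  (m₁,m₂)=(-5/2,-1): CG² = 4/9, CG = +√(4/9)
Pairs with CG² = 5/9: (-3/2,-2): +√(5/9)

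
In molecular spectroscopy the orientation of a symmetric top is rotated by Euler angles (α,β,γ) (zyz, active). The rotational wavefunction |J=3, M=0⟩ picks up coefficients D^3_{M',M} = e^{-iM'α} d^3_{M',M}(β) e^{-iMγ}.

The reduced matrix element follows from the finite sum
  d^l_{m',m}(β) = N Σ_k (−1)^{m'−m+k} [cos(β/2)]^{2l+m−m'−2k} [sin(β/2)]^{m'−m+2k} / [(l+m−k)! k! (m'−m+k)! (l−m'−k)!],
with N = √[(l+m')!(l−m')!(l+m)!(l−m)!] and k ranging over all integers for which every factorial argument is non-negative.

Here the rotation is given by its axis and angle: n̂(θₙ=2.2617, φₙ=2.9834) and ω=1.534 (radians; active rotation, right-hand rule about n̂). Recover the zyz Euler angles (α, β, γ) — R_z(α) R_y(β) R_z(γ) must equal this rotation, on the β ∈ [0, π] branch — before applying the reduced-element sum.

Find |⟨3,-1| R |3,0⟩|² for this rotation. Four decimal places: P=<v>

P=0.0011

Axis–angle → zyz. n̂ = (sinθₙcosφₙ, sinθₙsinφₙ, cosθₙ) = (-0.761048, +0.121407, -0.637234), ω = 1.5340.
R = I cosω + sinω [n̂]ₓ + (1−cosω) n̂n̂ᵀ gives
  R = [+0.594674, +0.547805, +0.588449; -0.725800, +0.050985, +0.686014; +0.345800, -0.835051, +0.427917]
β = atan2(√(R₁₃²+R₂₃²), R₃₃) = 1.128610; α = atan2(R₂₃, R₁₃) mod 2π = 0.861803; γ = atan2(R₃₂, −R₃₁) mod 2π = 4.319781
Split into d^3_{-1,0}(β=1.1286) × two z-phases.
Half-angle: c=0.844961, s=0.534829. N=√(2·24·6·6)=41.569219
k: max(0,(0)−(-1))=1 … min(3+(0),3−(-1))=3
  k=1: (−1)^0·41.5692/(12)·0.8450^5·0.5348^1 = +0.797972
  k=2: (−1)^1·41.5692/(4)·0.8450^3·0.5348^3 = -0.959103
  k=3: (−1)^2·41.5692/(12)·0.8450^1·0.5348^5 = +0.128086
d^3_{-1,0}(1.1286) = +0.797972 -0.959103 +0.128086 = -0.033046
|D^3_{-1,0}|² = |d^3_{-1,0}(β)|² = (-0.033046)² = 0.001092 (the z-rotation phases have unit modulus)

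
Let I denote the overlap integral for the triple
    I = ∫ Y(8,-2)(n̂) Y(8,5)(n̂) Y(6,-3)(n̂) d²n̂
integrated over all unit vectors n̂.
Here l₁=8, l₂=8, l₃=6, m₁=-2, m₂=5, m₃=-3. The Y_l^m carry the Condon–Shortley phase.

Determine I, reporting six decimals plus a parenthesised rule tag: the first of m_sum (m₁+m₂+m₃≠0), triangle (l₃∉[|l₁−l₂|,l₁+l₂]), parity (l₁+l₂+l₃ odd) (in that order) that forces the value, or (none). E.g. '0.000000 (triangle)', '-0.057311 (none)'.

Rules hold: Σm=0, L=22 even, 0≤6≤16.
N = 17·17·13 = 3757
Δ = 10!·6!·6!/23! = 1/13742520792
Racah Σ t=2..8: t=2:+1/41803776000 t=3:−1/435456000 t=4:+1/39813120 t=5:−1/18662400 t=6:+1/39813120 t=7:−1/435456000 t=8:+1/41803776000 = -11/1393459200
⇒ 3j(8 8 6; 0 0 0)² = 600/96577, sgn -1
Racah Σ t=7..10: t=7:−1/783820800 t=8:+1/464486400 t=9:−1/2090188800 t=10:+1/94058496000 = 11/26873856000
⇒ 3j(8 8 6; -2 5 -3)² = 77/29716, sgn -1
4πI² = N·(3j₀)²·(3jₘ)² = 11550/190969
I = +1·√(0.060481/4π) = 0.06937526
No selection rule forces the value: the integral is nonzero (none).

0.069375 (none)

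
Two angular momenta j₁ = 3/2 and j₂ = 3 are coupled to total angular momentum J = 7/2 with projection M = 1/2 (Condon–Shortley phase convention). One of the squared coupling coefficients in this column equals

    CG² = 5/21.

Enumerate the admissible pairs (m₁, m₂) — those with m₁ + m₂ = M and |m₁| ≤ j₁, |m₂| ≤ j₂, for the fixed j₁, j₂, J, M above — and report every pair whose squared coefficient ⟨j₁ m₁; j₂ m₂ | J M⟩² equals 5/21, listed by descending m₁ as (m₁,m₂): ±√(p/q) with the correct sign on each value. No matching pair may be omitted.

Admissible pairs with m₁+m₂ = M = 1/2: (-3/2,2), (-1/2,1), (1/2,0), (3/2,-1)
  (m₁,m₂)=(3/2,-1): CG² = 8/21, CG = +√(8/21)
  (m₁,m₂)=(1/2,0): CG² = 2/21, CG = +√(2/21)
  (m₁,m₂)=(-1/2,1): CG² = 2/7, CG = −√(2/7)
  (m₁,m₂)=(-3/2,2): CG² = 5/21, CG = −√(5/21)   ← matches the target
Pairs with CG² = 5/21: (-3/2,2): −√(5/21)

(-3/2,2): −√(5/21)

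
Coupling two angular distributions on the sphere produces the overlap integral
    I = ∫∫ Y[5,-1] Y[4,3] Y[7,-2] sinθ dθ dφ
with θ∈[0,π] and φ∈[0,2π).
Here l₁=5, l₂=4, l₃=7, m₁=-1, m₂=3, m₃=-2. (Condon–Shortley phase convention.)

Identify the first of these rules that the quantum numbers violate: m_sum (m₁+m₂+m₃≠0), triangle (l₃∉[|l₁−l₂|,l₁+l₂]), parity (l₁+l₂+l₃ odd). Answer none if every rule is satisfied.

m₁+m₂+m₃ = -1 + 3 − 2 = 0  ✓
triangle: |5−4|=1 ≤ l₃=7 ≤ 5+4=9  ✓
parity: l₁+l₂+l₃ = 16 is even  ✓

none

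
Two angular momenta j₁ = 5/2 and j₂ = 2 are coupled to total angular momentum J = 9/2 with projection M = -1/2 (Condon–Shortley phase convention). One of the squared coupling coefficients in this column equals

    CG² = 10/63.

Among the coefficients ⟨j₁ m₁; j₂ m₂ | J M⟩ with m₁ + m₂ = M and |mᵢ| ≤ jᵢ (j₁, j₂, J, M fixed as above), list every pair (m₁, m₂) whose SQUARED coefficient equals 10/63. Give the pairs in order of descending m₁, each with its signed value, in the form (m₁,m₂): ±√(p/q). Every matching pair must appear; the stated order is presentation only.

Admissible pairs with m₁+m₂ = M = -1/2: (-5/2,2), (-3/2,1), (-1/2,0), (1/2,-1), (3/2,-2)
  (m₁,m₂)=(3/2,-2): CG² = 5/126, CG = +√(5/126)
  (m₁,m₂)=(1/2,-1): CG² = 20/63, CG = +√(20/63)
  (m₁,m₂)=(-1/2,0): CG² = 10/21, CG = +√(10/21)
  (m₁,m₂)=(-3/2,1): CG² = 10/63, CG = +√(10/63)   ← matches the target
  (m₁,m₂)=(-5/2,2): CG² = 1/126, CG = +√(1/126)
Pairs with CG² = 10/63: (-3/2,1): +√(10/63)

(-3/2,1): +√(10/63)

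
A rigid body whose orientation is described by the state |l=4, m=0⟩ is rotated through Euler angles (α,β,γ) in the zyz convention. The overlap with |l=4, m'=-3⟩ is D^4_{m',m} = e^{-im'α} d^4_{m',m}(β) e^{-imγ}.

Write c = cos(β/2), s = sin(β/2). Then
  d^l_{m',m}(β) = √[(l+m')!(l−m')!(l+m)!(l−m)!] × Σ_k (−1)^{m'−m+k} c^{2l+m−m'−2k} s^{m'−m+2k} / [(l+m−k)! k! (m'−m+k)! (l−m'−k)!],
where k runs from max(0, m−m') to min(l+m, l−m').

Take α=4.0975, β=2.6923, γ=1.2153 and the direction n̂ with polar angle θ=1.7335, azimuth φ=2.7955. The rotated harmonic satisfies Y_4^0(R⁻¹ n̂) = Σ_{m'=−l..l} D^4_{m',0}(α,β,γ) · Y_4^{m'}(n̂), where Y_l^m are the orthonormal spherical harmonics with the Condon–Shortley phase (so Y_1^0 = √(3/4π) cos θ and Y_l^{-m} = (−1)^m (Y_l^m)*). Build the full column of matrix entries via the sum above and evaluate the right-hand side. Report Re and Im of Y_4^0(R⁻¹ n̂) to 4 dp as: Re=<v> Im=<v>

Re=0.1201 Im=0.0000

Need the full column D^4_{m',0} for m'=−4..4 at α=4.0975, β=2.6923, γ=1.2153.
cos(β/2)=0.222762, sin(β/2)=0.974873
d^4_{-4,0}: single k=4 term ⇒ +0.018608;  D = -0.014445-0.011730i
d^4_{-3,0}: k∈[3..4] ⇒ +0.006013 -0.115166 = -0.109153;  D = -0.105085+0.029521i
d^4_{-2,0}: k∈[2..4] ⇒ +0.001102 -0.056266 +0.404101 = +0.348937;  D = -0.116701+0.328843i
d^4_{-1,0}: k∈[1..4] ⇒ +0.000119 -0.013637 +0.261172 -0.833665 = -0.586010;  D = +0.338051+0.478675i
d^4_{0,0}: k∈[0..4] ⇒ +0.000006 -0.001858 +0.080067 -0.681536 +0.815801 = +0.212480;  D = +0.212480+0.000000i
d^4_{1,0}: k∈[0..3] ⇒ -0.000119 +0.013637 -0.261172 +0.833665 = +0.586010;  D = -0.338051+0.478675i
d^4_{2,0}: k∈[0..2] ⇒ +0.001102 -0.056266 +0.404101 = +0.348937;  D = -0.116701-0.328843i
d^4_{3,0}: k∈[0..1] ⇒ -0.006013 +0.115166 = +0.109153;  D = +0.105085+0.029521i
d^4_{4,0}: single k=0 term ⇒ +0.018608;  D = -0.014445+0.011730i
Y_4^{m'}(θ=1.7335,φ=2.7955) and Σ D·Y over m':
  (-0.0144-0.0117i)·(+0.0778+0.4123i)  (-0.1051+0.0295i)·(+0.0989+0.1678i)  (-0.1167+0.3288i)·(-0.2047-0.1697i)  (+0.3381+0.4787i)·(-0.2003-0.0722i)  (+0.2125+0.0000i)·(+0.2366+0.0000i)  (-0.3381+0.4787i)·(+0.2003-0.0722i)  (-0.1167-0.3288i)·(-0.2047+0.1697i)  (+0.1051+0.0295i)·(-0.0989+0.1678i)  (-0.0144+0.0117i)·(+0.0778-0.4123i)
Y_4^0(R⁻¹ n̂) = +0.120115-0.000000i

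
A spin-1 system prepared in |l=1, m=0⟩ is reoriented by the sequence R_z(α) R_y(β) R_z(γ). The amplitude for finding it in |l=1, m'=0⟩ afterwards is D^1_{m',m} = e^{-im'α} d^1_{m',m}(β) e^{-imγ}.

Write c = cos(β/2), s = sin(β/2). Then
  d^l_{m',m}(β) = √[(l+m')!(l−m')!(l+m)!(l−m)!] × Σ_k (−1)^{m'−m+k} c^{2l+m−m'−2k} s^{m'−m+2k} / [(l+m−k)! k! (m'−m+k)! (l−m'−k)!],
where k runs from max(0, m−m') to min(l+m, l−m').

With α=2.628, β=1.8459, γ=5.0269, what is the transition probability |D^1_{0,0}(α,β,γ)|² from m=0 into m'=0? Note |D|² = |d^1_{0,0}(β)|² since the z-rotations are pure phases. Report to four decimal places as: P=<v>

P=0.0738

First d^1_{0,0}(β=1.8459), then the phase factors e^{-i(0)α} and e^{-i(0)γ}:
c=cos(1.845900/2)=0.603470, s=sin(1.845900/2)=0.797385; N=√[1·1·1·1]=1.000000
k∈{0,1} keeps every argument non-negative
  k=0: (−1)^0·1.0000/(1)·0.6035^2·0.7974^0 = +0.364177
  k=1: (−1)^1·1.0000/(1)·0.6035^0·0.7974^2 = -0.635823
d^1_{0,0}(1.8459) = +0.364177 -0.635823 = -0.271647
|D^1_{0,0}|² = |d^1_{0,0}(β)|² = (-0.271647)² = 0.073792 (the z-rotation phases have unit modulus)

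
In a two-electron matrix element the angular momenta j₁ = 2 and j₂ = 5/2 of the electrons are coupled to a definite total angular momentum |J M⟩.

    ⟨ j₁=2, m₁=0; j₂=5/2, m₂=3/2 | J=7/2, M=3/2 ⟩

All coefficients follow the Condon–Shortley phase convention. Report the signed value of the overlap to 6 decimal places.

−√(2/7) = -0.534522

√[8·1!3!4!/9! · 2!2!4!1!5!2!] = √(512/7)
  +(−1)^0/∏(0,1,2,4,1,0)! = 1/48  (running 1/48)
  +(−1)^1/∏(1,0,1,3,2,1)! = -1/12  (running -1/16)
⟨..|..⟩ = √(512/7)·(-1/16) = -0.534522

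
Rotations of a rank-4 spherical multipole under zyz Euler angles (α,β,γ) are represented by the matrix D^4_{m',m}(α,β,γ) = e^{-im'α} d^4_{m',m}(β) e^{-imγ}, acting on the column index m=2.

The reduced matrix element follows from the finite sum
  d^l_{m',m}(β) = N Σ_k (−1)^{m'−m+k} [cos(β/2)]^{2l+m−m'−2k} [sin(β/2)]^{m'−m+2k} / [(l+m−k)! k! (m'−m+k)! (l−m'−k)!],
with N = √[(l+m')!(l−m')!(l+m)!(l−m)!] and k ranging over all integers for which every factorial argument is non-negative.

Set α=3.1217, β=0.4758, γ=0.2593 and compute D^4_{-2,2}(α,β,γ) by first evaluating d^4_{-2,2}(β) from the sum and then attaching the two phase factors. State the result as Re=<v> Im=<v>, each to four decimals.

Re=0.0334 Im=-0.0208

Split into d^4_{-2,2}(β=0.4758) × two z-phases.
With c≡cos(β/2)=0.971835 and s≡sin(β/2)=0.235662, N=[2·720·720·2]^{1/2}=1440.000000
k: max(0,(2)−(-2))=4 … min(4+(2),4−(-2))=6
  k=4: (−1)^0·1440.0000/(96)·0.9718^4·0.2357^4 = +0.041269
  k=5: (−1)^1·1440.0000/(120)·0.9718^2·0.2357^6 = -0.001941
  k=6: (−1)^2·1440.0000/(1440)·0.9718^0·0.2357^8 = +0.000010
d^4_{-2,2}(0.4758) = +0.041269 -0.001941 +0.000010 = +0.039337
Attach z-rotation phases: D = e^{-i(-2)(3.1217)}·(+0.039337)·e^{-i(2)(0.2593)} = +0.033362-0.020841i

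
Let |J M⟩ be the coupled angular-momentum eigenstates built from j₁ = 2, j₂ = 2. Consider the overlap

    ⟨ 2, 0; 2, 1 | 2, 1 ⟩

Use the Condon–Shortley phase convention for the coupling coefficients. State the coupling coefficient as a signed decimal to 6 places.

triangle: 2!*2!*2!/7! = 8/5040
(j±m)!: 2!*2!*3!*1!*3!*1! = 144
prefactor² = (2J+1)*Δ*N² = 8/7
  k=1: −1/(1!*1!*1!*2!*1!*0!) = -1/2
  k=2: +1/(2!*0!*0!*1!*2!*1!) = 1/4
Σ = -1/4  ⇒  CG² = 8/7*(-1/4)² = 1/14
CG = −√(1/14) = -0.267261

−√(1/14) = -0.267261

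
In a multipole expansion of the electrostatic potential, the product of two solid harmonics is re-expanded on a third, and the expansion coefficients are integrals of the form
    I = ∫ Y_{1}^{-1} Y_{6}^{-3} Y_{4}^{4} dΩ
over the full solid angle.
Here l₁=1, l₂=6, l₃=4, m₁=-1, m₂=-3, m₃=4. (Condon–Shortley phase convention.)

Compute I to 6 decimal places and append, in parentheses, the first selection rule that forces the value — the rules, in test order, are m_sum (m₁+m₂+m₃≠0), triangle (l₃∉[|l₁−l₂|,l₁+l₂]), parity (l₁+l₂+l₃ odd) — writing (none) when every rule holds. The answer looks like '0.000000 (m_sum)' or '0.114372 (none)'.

0.000000 (triangle)

|1−6|≤4≤1+6 violated ⇒ I = 0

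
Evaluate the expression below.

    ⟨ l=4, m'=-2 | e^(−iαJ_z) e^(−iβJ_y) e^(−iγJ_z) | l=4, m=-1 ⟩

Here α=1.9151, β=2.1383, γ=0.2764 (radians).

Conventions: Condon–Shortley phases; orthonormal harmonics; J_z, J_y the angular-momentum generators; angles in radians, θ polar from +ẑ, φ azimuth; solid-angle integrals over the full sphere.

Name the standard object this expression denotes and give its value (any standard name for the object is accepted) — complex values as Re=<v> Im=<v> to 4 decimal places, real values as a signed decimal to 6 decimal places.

This is a Wigner D-matrix element — the rotation-matrix element ⟨l m'| R(α,β,γ) |l m⟩ in the angular-momentum basis.
Split into d^4_{-2,-1}(β=2.1383) × two z-phases.
c=cos(2.138300/2)=0.480870, s=sin(2.138300/2)=0.876792; N=√[2·720·6·120]=1018.233765
The bounds max(0,m−m')=1 and min(l+m,l−m')=3 give 3 terms
  k=1: (−1)^0·1018.2338/(240)·0.4809^7·0.8768^1 = +0.022117
  k=2: (−1)^1·1018.2338/(48)·0.4809^5·0.8768^3 = -0.367649
  k=3: (−1)^2·1018.2338/(72)·0.4809^3·0.8768^5 = +0.814855
d^4_{-2,-1}(2.1383) = +0.022117 -0.367649 +0.814855 = +0.469323
Phases: e^{-i·(-2)·1.9151}=-0.772132-0.635462i, e^{-i·(-1)·0.2764}=+0.962044+0.272894i ⇒ D=-0.267238-0.385808i

Wigner D-matrix element, Re=-0.2672 Im=-0.3858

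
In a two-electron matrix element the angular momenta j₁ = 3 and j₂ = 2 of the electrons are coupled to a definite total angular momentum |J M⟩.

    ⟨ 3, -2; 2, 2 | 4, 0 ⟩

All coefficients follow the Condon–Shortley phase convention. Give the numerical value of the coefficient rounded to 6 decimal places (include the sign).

triangle: 1!*5!*3!/10! = 720/3628800
(j±m)!: 1!*5!*4!*0!*4!*4! = 1658880
prefactor² = (2J+1)*Δ*N² = 20736/7
  k=1: −1/(1!*0!*4!*3!*1!*0!) = -1/144
Σ = -1/144  ⇒  CG² = 20736/7*(-1/144)² = 1/7
CG = −√(1/7) = -0.377964

−√(1/7) = -0.377964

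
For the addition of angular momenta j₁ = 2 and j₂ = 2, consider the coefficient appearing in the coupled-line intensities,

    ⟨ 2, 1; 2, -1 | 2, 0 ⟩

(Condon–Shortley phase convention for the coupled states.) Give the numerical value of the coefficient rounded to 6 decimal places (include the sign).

√[5·2!2!2!/7! · 3!1!1!3!2!2!] = √(8/7)
  +(−1)^0/∏(0,2,1,1,1,1)! = 1/2  (running 1/2)
  +(−1)^1/∏(1,1,0,0,2,2)! = -1/4  (running 1/4)
⟨..|..⟩ = √(8/7)·(1/4) = +0.267261

+0.267261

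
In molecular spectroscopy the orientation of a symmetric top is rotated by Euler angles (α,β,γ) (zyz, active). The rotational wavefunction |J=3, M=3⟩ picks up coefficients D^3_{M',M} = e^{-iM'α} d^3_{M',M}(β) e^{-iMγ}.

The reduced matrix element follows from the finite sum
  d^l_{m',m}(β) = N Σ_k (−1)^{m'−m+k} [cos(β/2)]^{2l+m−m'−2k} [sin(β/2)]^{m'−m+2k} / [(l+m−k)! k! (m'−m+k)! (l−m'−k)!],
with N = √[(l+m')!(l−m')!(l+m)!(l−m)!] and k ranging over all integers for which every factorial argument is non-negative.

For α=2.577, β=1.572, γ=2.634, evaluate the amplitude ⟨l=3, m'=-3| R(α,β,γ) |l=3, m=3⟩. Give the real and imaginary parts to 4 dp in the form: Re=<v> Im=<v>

Re=0.1236 Im=-0.0213

Split into d^3_{-3,3}(β=1.5720) × two z-phases.
With c≡cos(β/2)=0.706681 and s≡sin(β/2)=0.707532, N=[1·720·720·1]^{1/2}=720.000000
Admissible k: 6..6 (factorial args all ≥0)
  k=6: (−1)^0·720.0000/(720)·0.7067^0·0.7075^6 = +0.125452
d^3_{-3,3}(1.5720) = +0.125452
Phases: e^{-i·(-3)·2.5770}=+0.122672+0.992447i, e^{-i·(3)·2.6340}=-0.048000-0.998847i ⇒ D=+0.123622-0.021348i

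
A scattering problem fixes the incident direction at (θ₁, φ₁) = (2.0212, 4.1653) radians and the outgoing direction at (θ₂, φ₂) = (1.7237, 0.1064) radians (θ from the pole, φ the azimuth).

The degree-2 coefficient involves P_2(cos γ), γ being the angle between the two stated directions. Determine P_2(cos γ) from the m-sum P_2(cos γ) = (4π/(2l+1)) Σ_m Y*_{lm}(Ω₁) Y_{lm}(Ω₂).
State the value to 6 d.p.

-0.162076

Term-by-term m-sum for l=2 (normalisation 4π/5 = 2.513274):
  m=-2: Y*=(-0.143630, 0.278180)  Y=(0.368803, -0.079688)  product (-0.030804, 0.114039)
  m=-1: Y*=(0.157503, 0.258581)  Y=(-0.115635, 0.012350)  product (-0.021406, -0.027956)
  m=+0: Y*=(-0.136081, -0.000000)  Y=(-0.293442, 0.000000)  product (0.039932, 0.000000)
  m=+1: Y*=(-0.157503, 0.258581)  Y=(0.115635, 0.012350)  product (-0.021406, 0.027956)
  m=+2: Y*=(-0.143630, -0.278180)  Y=(0.368803, 0.079688)  product (-0.030804, -0.114039)
Accumulated sum (-0.064488, 0.000000); after 4π/(2l+1) scaling, (-0.162076, 0.000000) ⇒ P_2 = -0.162076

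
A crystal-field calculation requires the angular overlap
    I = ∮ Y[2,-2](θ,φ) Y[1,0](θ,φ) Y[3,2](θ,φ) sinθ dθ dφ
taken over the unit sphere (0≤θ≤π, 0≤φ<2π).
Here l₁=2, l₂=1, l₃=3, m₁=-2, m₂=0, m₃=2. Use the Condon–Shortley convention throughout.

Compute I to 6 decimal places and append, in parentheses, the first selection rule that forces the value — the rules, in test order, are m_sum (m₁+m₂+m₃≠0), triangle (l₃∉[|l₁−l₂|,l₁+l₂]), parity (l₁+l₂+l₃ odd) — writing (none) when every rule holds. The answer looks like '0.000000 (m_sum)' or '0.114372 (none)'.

0.184674 (none)

Rules hold: Σm=0, L=6 even, 1≤3≤3.
N = 5·3·7 = 105
Δ = 0!·4!·2!/7! = 1/105
Racah Σ t=0..0: t=0:+1/4 = 1/4
⇒ 3j(2 1 3; 0 0 0)² = 3/35, sgn -1
Racah Σ t=0..0: t=0:+1/24 = 1/24
⇒ 3j(2 1 3; -2 0 2)² = 1/21, sgn -1
4πI² = N·(3j₀)²·(3jₘ)² = 3/7
I = +1·√(0.428571/4π) = 0.18467439
No selection rule forces the value: the integral is nonzero (none).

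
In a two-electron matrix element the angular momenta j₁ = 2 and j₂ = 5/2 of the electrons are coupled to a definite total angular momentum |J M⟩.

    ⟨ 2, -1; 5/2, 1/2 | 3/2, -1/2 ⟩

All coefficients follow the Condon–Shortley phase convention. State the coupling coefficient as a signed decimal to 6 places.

√[4·3!1!2!/7! · 1!3!3!2!1!2!] = √(48/35)
  +(−1)^2/∏(2,1,1,1,0,1)! = 1/2  (running 1/2)
  +(−1)^3/∏(3,0,0,0,1,2)! = -1/12  (running 5/12)
⟨..|..⟩ = √(48/35)·(5/12) = +0.487950

+0.487950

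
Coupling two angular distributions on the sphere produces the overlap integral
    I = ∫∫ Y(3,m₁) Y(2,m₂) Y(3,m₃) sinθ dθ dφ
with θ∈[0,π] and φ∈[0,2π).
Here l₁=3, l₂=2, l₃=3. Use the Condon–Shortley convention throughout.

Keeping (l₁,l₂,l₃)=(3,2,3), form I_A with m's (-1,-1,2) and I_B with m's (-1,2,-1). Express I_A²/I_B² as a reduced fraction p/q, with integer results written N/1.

5/8

l's match ⇒ only the (l;m) 3-j factors differ between A and B.
A: triangle coeff Δ(3,2,3) = 1/3780; Σ_t [0,1]: t=0:+1/48 t=1:−1/12 = -1/16; (3j)²=1/28 [(3 2 3; -1 -1 2)], sign=+1
B: triangle coeff Δ(3,2,3) = 1/3780; Σ_t [2,2]: t=2:+1/16 = 1/16; (3j)²=2/35 [(3 2 3; -1 2 -1)], sign=+1
I_A²/I_B² = (1/28)/(2/35) = 5/8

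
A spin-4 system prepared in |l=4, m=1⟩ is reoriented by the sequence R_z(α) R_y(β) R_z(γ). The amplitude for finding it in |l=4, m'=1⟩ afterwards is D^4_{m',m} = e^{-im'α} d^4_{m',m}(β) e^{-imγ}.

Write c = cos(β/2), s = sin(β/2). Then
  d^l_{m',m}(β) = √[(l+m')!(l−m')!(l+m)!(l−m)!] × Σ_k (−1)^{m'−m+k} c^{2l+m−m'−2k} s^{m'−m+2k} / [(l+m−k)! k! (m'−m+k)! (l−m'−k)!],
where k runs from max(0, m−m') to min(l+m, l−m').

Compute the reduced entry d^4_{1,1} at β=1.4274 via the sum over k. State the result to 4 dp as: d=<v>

d^4_{1,1}(β=1.4274) via the finite sum:
Half-angle: c=0.755945, s=0.654635. N=√(120·6·120·6)=720.000000
k: max(0,(1)−(1))=0 … min(4+(1),4−(1))=3
  k=0: (−1)^0·720.0000/(720)·0.7559^8·0.6546^0 = +0.106640
  k=1: (−1)^1·720.0000/(48)·0.7559^6·0.6546^2 = -1.199585
  k=2: (−1)^2·720.0000/(24)·0.7559^4·0.6546^4 = +1.799200
  k=3: (−1)^3·720.0000/(72)·0.7559^2·0.6546^6 = -0.449756
d^4_{1,1}(1.4274) = +0.106640 -1.199585 +1.799200 -0.449756 = +0.256500

d=0.2565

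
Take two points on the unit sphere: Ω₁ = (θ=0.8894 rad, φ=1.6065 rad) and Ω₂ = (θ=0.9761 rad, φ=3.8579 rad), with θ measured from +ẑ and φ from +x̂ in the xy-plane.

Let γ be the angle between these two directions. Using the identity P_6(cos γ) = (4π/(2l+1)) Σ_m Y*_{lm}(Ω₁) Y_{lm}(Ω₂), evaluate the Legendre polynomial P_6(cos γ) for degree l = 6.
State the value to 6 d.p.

-0.294937

Expand P_6 via completeness: Σ_{m} conj(Y_{6,m}) at Ω₁ times Y_{6,m} at Ω₂ —
  m=-6: (-0.103629, -0.022545) × (-0.062845, 0.142814) = (0.009732, -0.013383)  (running Σ = (0.009732, -0.013383))
  m=-5: (-0.052905, 0.293199) × (0.330772, -0.155698) = (0.028151, 0.105219)  (running Σ = (0.037884, 0.091836))
  m=-4: (0.432355, 0.062170) × (-0.396322, -0.112405) = (-0.164364, -0.073238)  (running Σ = (-0.126480, 0.018598))
  m=-3: (0.028037, -0.260755) × (0.051316, 0.078646) = (0.021946, -0.011176)  (running Σ = (-0.104534, 0.007422))
  m=-2: (0.185585, 0.013275) × (-0.043051, 0.309565) = (-0.012099, 0.056879)  (running Σ = (-0.116633, 0.064301))
  m=-1: (0.012288, -0.344012) × (0.168035, -0.146284) = (-0.048258, -0.059603)  (running Σ = (-0.164891, 0.004698))
  m=0: (0.095424, -0.000000) × (0.258508, 0.000000) = (0.024668, 0.000000)  (running Σ = (-0.140223, 0.004698))
  m=1: (-0.012288, -0.344012) × (-0.168035, -0.146284) = (-0.048258, 0.059603)  (running Σ = (-0.188482, 0.064301))
  m=2: (0.185585, -0.013275) × (-0.043051, -0.309565) = (-0.012099, -0.056879)  (running Σ = (-0.200581, 0.007422))
  m=3: (-0.028037, -0.260755) × (-0.051316, 0.078646) = (0.021946, 0.011176)  (running Σ = (-0.178635, 0.018598))
  m=4: (0.432355, -0.062170) × (-0.396322, 0.112405) = (-0.164364, 0.073238)  (running Σ = (-0.342998, 0.091836))
  m=5: (0.052905, 0.293199) × (-0.330772, -0.155698) = (0.028151, -0.105219)  (running Σ = (-0.314847, -0.013383))
  m=6: (-0.103629, 0.022545) × (-0.062845, -0.142814) = (0.009732, 0.013383)  (running Σ = (-0.305115, -0.000000))
Total Σ_m = (-0.305115, -0.000000). Multiply by 0.966644: (-0.294937, -0.000000). P_6(cos γ) = -0.294937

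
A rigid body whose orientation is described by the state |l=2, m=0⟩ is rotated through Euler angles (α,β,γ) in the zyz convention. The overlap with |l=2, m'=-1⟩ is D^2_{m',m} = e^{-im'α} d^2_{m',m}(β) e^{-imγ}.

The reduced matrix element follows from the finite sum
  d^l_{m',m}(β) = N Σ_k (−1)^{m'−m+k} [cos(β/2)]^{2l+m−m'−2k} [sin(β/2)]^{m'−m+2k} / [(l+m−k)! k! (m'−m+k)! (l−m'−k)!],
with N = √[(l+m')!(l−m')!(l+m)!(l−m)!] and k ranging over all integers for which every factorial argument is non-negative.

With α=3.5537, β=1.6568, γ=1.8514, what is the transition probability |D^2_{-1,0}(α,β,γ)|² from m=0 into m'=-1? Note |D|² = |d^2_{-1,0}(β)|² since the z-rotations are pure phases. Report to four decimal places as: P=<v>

P=0.0110

D^2_{-1,0}(3.5537,1.6568,1.8514) = e^{-i·-1·3.5537}·d^2_{-1,0}(1.6568)·e^{-i·0·1.8514}. Compute d first:
With c≡cos(β/2)=0.676056 and s≡sin(β/2)=0.736851, N=[1·6·2·2]^{1/2}=4.898979
Admissible k: 1..2 (factorial args all ≥0)
  k=1: (−1)^0·4.8990/(2)·0.6761^3·0.7369^1 = +0.557702
  k=2: (−1)^1·4.8990/(2)·0.6761^1·0.7369^3 = -0.662516
d^2_{-1,0}(1.6568) = +0.557702 -0.662516 = -0.104814
|D^2_{-1,0}|² = |d^2_{-1,0}(β)|² = (-0.104814)² = 0.010986 (the z-rotation phases have unit modulus)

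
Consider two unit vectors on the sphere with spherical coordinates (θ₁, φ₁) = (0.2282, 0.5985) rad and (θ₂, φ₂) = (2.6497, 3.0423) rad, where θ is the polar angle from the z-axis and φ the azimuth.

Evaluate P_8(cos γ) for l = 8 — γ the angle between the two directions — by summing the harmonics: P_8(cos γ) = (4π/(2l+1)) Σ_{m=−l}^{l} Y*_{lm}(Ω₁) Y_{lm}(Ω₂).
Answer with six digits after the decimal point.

-0.244955

Addition theorem: P_8(cos γ) = (4π/17) Σ_m Y*_{lm}(Ω₁) Y_{lm}(Ω₂), m = −8…8:
  term(m=-8) = 0.00000 - 0.00000j   from Y*(Ω₁)=0.00000 - 0.00000j, Y(Ω₂)=0.00089 + 0.00091j
  term(m=-7) = 0.00000 - 0.00000j   from Y*(Ω₁)=-0.00003 - 0.00005j, Y(Ω₂)=0.00732 + 0.00610j
  term(m=-6) = -0.00001 - 0.00003j   from Y*(Ω₁)=-0.00060 - 0.00029j, Y(Ω₂)=0.03684 + 0.02498j
  term(m=-5) = -0.00072 - 0.00026j   from Y*(Ω₁)=-0.00521 + 0.00078j, Y(Ω₂)=0.12817 + 0.06943j
  term(m=-4) = -0.00978 + 0.00357j   from Y*(Ω₁)=-0.02264 + 0.02099j, Y(Ω₂)=0.31100 + 0.13045j
  term(m=-3) = -0.03399 + 0.05901j   from Y*(Ω₁)=-0.02950 + 0.12907j, Y(Ω₂)=0.49169 + 0.15096j
  term(m=-2) = 0.02644 + 0.14938j   from Y*(Ω₁)=0.14299 + 0.36455j, Y(Ω₂)=0.37978 + 0.07643j
  term(m=-1) = -0.07984 - 0.06695j   from Y*(Ω₁)=0.55979 + 0.38174j, Y(Ω₂)=-0.15302 - 0.01524j
  term(m=+0) = -0.13557 + 0.00000j   from Y*(Ω₁)=0.30153 + 0.00000j, Y(Ω₂)=-0.44962 + 0.00000j
  term(m=+1) = -0.07984 + 0.06695j   from Y*(Ω₁)=-0.55979 + 0.38174j, Y(Ω₂)=0.15302 - 0.01524j
  term(m=+2) = 0.02644 - 0.14938j   from Y*(Ω₁)=0.14299 - 0.36455j, Y(Ω₂)=0.37978 - 0.07643j
  term(m=+3) = -0.03399 - 0.05901j   from Y*(Ω₁)=0.02950 + 0.12907j, Y(Ω₂)=-0.49169 + 0.15096j
  term(m=+4) = -0.00978 - 0.00357j   from Y*(Ω₁)=-0.02264 - 0.02099j, Y(Ω₂)=0.31100 - 0.13045j
  term(m=+5) = -0.00072 + 0.00026j   from Y*(Ω₁)=0.00521 + 0.00078j, Y(Ω₂)=-0.12817 + 0.06943j
  term(m=+6) = -0.00001 + 0.00003j   from Y*(Ω₁)=-0.00060 + 0.00029j, Y(Ω₂)=0.03684 - 0.02498j
  term(m=+7) = 0.00000 + 0.00000j   from Y*(Ω₁)=0.00003 - 0.00005j, Y(Ω₂)=-0.00732 + 0.00610j
  term(m=+8) = 0.00000 + 0.00000j   from Y*(Ω₁)=0.00000 + 0.00000j, Y(Ω₂)=0.00089 - 0.00091j
Total Σ_m = -0.33138 - 0.00000j. Multiply by 0.739198: -0.24496 - 0.00000j. P_8(cos γ) = -0.244955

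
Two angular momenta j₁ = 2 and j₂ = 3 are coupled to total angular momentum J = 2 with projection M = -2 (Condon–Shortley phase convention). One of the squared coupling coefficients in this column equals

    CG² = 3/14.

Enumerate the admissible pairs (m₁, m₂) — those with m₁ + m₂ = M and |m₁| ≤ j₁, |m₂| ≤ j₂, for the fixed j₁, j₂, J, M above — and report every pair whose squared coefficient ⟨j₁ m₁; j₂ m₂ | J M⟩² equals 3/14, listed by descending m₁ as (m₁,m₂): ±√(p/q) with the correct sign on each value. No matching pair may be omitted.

Admissible pairs with m₁+m₂ = M = -2: (-2,0), (-1,-1), (0,-2), (1,-3)
  (m₁,m₂)=(1,-3): CG² = 5/14, CG = +√(5/14)
  (m₁,m₂)=(0,-2): CG² = 5/14, CG = −√(5/14)
  (m₁,m₂)=(-1,-1): CG² = 3/14, CG = +√(3/14)   ← matches the target
  (m₁,m₂)=(-2,0): CG² = 1/14, CG = −√(1/14)
Pairs with CG² = 3/14: (-1,-1): +√(3/14)

(-1,-1): +√(3/14)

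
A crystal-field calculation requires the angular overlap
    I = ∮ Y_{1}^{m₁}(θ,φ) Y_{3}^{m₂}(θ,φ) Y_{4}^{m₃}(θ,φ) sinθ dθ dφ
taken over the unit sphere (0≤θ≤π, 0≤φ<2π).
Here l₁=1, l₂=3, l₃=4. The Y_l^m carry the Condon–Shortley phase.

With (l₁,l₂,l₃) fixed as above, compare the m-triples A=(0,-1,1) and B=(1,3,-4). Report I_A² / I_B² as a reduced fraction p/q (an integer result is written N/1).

15/28

l's match ⇒ only the (l;m) 3-j factors differ between A and B.
A: triangle coeff Δ(1,3,4) = 1/252; Σ_t [0,0]: t=0:+1/48 = 1/48; (3j)²=5/84 [(1 3 4; 0 -1 1)], sign=-1
B: triangle coeff Δ(1,3,4) = 1/252; Σ_t [0,0]: t=0:+1/1440 = 1/1440; (3j)²=1/9 [(1 3 4; 1 3 -4)], sign=+1
I_A²/I_B² = (5/84)/(1/9) = 15/28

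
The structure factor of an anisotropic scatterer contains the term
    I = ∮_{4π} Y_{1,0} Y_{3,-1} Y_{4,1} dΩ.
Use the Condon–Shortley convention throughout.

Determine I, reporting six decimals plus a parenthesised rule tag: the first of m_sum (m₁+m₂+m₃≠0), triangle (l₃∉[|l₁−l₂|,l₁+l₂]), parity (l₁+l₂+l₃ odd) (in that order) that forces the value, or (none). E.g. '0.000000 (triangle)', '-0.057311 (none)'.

Checks pass: Σm=0; 8 even; l₃=4∈[2,4].
(2·1+1)(2·3+1)(2·4+1) = 189
Δ: 0! 2! 6! / 9! → 1/252
sum: t=0:+1/36 = 1/36
3j²(1 3 4; 0 0 0) = Δ·Π!·Σ² = 4/63  (sign +1)
sum: t=0:+1/48 = 1/48
3j²(1 3 4; 0 -1 1) = Δ·Π!·Σ² = 5/84  (sign -1)
combine: 4πI² = 189·4/63·5/84 = 5/7
take √, sign -1: I = -0.23841361
No selection rule forces the value: the integral is nonzero (none).

-0.238414 (none)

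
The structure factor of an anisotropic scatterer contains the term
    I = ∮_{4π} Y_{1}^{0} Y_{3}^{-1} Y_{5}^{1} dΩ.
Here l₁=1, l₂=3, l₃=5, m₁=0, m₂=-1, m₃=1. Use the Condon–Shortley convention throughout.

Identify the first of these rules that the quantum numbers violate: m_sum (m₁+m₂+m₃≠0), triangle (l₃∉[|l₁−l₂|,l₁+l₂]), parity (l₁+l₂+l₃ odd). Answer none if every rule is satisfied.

Σmᵢ = 0  ✓
l₃∈[|l₁−l₂|,l₁+l₂]=[2,4] required, l₃=5 fails  ✗
Σlᵢ = 9 ⇒ odd

triangle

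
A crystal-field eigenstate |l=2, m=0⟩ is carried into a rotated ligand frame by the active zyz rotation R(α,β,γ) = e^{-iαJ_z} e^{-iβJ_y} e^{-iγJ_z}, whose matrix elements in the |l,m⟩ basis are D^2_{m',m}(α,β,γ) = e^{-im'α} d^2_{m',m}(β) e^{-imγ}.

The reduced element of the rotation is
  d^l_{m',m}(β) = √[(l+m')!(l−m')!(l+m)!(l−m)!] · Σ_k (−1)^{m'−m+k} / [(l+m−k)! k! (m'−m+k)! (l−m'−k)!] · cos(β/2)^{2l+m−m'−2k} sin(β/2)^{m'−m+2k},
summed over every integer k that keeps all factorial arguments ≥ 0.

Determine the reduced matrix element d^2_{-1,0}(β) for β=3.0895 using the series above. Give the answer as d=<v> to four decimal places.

d^2_{-1,0}(β=3.0895) via the finite sum:
Half-angle: c=0.026043, s=0.999661. N=√(1·6·2·2)=4.898979
The bounds max(0,m−m')=1 and min(l+m,l−m')=2 give 2 terms
  k=1: (−1)^0·4.8990/(2)·0.0260^3·0.9997^1 = +0.000043
  k=2: (−1)^1·4.8990/(2)·0.0260^1·0.9997^3 = -0.063728
d^2_{-1,0}(3.0895) = +0.000043 -0.063728 = -0.063685

d=-0.0637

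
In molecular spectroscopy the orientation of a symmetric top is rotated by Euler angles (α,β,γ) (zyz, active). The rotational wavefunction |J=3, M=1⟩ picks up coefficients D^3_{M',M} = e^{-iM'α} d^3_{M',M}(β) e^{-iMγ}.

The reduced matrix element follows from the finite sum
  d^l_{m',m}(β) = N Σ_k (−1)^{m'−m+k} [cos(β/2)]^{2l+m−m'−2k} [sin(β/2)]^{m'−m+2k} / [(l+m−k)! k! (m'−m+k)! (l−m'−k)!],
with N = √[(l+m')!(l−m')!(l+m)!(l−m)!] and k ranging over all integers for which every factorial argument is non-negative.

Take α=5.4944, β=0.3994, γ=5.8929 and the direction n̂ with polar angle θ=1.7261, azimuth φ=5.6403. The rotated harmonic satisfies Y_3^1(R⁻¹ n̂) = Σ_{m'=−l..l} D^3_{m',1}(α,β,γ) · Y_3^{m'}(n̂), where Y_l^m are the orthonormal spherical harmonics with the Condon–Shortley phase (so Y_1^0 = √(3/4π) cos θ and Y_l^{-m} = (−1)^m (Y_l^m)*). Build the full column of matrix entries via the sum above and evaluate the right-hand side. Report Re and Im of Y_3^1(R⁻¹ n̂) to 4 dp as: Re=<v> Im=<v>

Need the full column D^3_{m',1} for m'=−3..3 at α=5.4944, β=0.3994, γ=5.8929.
cos(β/2)=0.980126, sin(β/2)=0.198375
d^3_{-3,1}: single k=4 term ⇒ +0.005762;  D = -0.002272-0.005295i
d^3_{-2,1}: k∈[3..4] ⇒ +0.046488 -0.000952 = +0.045536;  D = +0.017038-0.042228i
d^3_{-1,1}: k∈[2..4] ⇒ +0.217899 -0.011902 +0.000061 = +0.206058;  D = +0.189912-0.079958i
d^3_{0,1}: k∈[1..3] ⇒ +0.621567 -0.076387 +0.001043 = +0.546223;  D = +0.505147+0.207812i
d^3_{1,1}: k∈[0..2] ⇒ +0.886527 -0.290531 +0.008926 = +0.604921;  D = +0.230949+0.559100i
d^3_{2,1}: k∈[0..1] ⇒ -0.567411 +0.046488 = -0.520923;  D = +0.201445-0.480396i
d^3_{3,1}: single k=0 term ⇒ +0.140653;  D = -0.130359+0.052817i
Y_3^{m'}(θ=1.7261,φ=5.6403) and Σ D·Y over m':
  (-0.0023-0.0053i)·(-0.1409+0.3769i)  (+0.0170-0.0422i)·(-0.0434-0.1481i)  (+0.1899-0.0800i)·(-0.2250-0.1685i)  (+0.5051+0.2078i)·(+0.1663+0.0000i)  (+0.2309+0.5591i)·(+0.2250-0.1685i)  (+0.2014-0.4804i)·(-0.0434+0.1481i)  (-0.1304+0.0528i)·(+0.1409+0.3769i)
Y_3^1(R⁻¹ n̂) = +0.193406+0.115591i

Re=0.1934 Im=0.1156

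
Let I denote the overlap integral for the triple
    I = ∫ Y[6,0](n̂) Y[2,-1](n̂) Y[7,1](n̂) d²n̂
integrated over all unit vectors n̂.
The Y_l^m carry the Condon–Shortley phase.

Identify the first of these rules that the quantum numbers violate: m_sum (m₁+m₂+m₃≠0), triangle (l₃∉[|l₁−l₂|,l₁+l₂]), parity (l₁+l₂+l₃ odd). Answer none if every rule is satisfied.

parity

m₁+m₂+m₃ = 0 − 1 + 1 = 0  ✓
triangle: |6−2|=4 ≤ l₃=7 ≤ 6+2=8  ✓
parity: l₁+l₂+l₃ = 15 is odd  ✗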